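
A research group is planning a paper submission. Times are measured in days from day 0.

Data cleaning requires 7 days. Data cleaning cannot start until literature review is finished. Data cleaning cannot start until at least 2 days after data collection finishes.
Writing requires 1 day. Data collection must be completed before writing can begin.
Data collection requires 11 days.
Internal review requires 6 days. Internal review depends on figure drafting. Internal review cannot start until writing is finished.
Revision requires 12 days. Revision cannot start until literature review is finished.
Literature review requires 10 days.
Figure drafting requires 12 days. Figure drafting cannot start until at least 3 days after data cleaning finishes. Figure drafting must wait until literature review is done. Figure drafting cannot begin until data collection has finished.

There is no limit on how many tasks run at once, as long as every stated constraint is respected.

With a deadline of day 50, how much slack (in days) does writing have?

32

Data collection has no prerequisites, so it starts at day 0 and finishes at day 11.
Writing waits on data collection (finishes day 11), so it starts at day 11 and finishes at 11 + 1 = day 12.

Working backward from the deadline:
Internal review has no dependents, so it just needs to finish by day 50. Starting by 50 − 6 = day 44 achieves that.
Writing must finish before internal review (must start by day 44). With a 1-day duration, writing must start by 44 − 1 = day 43.
So writing can start as early as day 11 and as late as day 43, giving 43 − 11 = 32 days of slack.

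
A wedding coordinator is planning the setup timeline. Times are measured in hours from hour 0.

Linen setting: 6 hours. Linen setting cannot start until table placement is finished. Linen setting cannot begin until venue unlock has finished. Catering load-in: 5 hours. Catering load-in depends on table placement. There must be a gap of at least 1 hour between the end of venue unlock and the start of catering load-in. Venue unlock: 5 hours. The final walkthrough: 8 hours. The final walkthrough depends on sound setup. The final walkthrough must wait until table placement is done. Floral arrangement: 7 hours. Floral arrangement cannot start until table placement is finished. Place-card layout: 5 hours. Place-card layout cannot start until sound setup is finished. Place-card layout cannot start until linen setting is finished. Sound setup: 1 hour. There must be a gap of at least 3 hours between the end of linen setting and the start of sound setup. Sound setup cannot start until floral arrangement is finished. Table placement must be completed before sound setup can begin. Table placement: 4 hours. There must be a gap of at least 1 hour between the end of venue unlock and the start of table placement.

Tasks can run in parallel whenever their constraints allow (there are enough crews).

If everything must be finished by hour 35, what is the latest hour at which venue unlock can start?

7

Nothing follows place-card layout; the deadline of hour 35 is its only limit. It must start by 35 − 5 = hour 30.
The final walkthrough has no dependents, so it just needs to finish by hour 35. Starting by 35 − 8 = hour 27 achieves that.
Sound setup has several dependents: place-card layout (must start by hour 30); the final walkthrough (must start by hour 27). The earliest of those limits is hour 27, so sound setup must start by 27 − 1 = hour 26.
Linen setting has several dependents: sound setup (must start by hour 26, minus 3-hour gap → hour 23); place-card layout (must start by hour 30). The earliest of those limits is hour 23, so linen setting must start by 23 − 6 = hour 17.
Floral arrangement has to be done before sound setup (must start by hour 26). That means finishing by hour 26, i.e. starting by 26 − 7 = hour 19.
Catering load-in has no dependents, so it just needs to finish by hour 35. Starting by 35 − 5 = hour 30 achieves that.
Table placement has several dependents: linen setting (must start by hour 17); floral arrangement (must start by hour 19); sound setup (must start by hour 26); catering load-in (must start by hour 30); the final walkthrough (must start by hour 27). The earliest of those limits is hour 17, so table placement must start by 17 − 4 = hour 13.
Venue unlock has several dependents: table placement (must start by hour 13, minus 1-hour gap → hour 12); linen setting (must start by hour 17); catering load-in (must start by hour 30, minus 1-hour gap → hour 29). The earliest of those limits is hour 12, so venue unlock must start by 12 − 5 = hour 7.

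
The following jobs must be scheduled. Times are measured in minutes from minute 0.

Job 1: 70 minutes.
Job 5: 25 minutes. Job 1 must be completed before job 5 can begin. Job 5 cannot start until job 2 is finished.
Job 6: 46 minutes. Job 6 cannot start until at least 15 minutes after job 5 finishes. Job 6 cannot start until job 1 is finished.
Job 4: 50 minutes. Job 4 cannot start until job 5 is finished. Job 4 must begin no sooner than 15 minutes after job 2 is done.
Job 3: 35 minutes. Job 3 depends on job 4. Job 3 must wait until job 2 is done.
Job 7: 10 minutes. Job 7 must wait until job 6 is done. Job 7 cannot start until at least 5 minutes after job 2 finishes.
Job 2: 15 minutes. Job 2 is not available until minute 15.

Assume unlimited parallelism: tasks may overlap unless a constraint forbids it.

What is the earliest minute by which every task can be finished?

180

Job 2 cannot begin until its own release at minute 15. It runs from minute 15 to 15 + 15 = minute 30.
Job 1 can start immediately at minute 0; it finishes at minute 70.
Job 5 needs all of job 1 (finishes minute 70); job 2 (finishes minute 30). That puts its earliest start at minute 70; it finishes at 70 + 25 = minute 95.
For job 6: job 5 (finishes minute 95, plus 15-minute gap → minute 110); job 1 (finishes minute 70). Taking the maximum gives a start of minute 110, and it finishes at 110 + 46 = minute 156.
Job 7 cannot start until job 6 (finishes minute 156); job 2 (finishes minute 30, plus 5-minute gap → minute 35). The controlling bound is minute 156, so job 7 finishes at 156 + 10 = minute 166.
Job 4 needs all of job 5 (finishes minute 95); job 2 (finishes minute 30, plus 15-minute gap → minute 45). That puts its earliest start at minute 95; it finishes at 95 + 50 = minute 145.
Job 3 has to wait for job 4 (finishes minute 145); job 2 (finishes minute 30). The latest of these is minute 145, so job 3 runs minute 145 to 145 + 35 = minute 180.
All tasks are finished once the last one completes. Finish times: Job 1 at 70, Job 2 at 30, Job 3 at 180, Job 4 at 145, Job 5 at 95, Job 6 at 156, Job 7 at 166. The latest is minute 180.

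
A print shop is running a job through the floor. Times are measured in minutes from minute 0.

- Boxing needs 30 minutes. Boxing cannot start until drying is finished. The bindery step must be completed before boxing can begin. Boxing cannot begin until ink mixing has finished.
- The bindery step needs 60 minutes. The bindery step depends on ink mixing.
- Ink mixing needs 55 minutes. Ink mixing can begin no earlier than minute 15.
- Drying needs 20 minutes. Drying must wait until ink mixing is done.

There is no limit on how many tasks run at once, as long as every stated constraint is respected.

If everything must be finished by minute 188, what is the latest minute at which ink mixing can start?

Boxing must finish by minute 188; it takes 30 minutes, so it must start by 188 − 30 = minute 158.
Drying feeds into boxing (must start by minute 158); so drying must finish by minute 158 and therefore start by minute 138.
The bindery step has to be done before boxing (must start by minute 158). That means finishing by minute 158, i.e. starting by 158 − 60 = minute 98.
Ink mixing must finish in time for drying (must start by minute 138); the bindery step (must start by minute 98); boxing (must start by minute 158). The tightest is minute 98, so ink mixing must start by 98 − 55 = minute 43.

43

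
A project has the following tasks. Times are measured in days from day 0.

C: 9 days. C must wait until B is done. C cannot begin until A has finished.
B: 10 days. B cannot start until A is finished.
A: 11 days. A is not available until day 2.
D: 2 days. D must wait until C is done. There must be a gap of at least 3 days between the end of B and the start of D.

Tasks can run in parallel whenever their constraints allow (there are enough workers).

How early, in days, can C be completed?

32

A waits on its own release at day 2, so it starts at day 2 and finishes at 2 + 11 = day 13.
B waits on A (finishes day 13), so it starts at day 13 and finishes at 13 + 10 = day 23.
C cannot start until B (finishes day 23); A (finishes day 13). The controlling bound is day 23, so C finishes at 23 + 9 = day 32.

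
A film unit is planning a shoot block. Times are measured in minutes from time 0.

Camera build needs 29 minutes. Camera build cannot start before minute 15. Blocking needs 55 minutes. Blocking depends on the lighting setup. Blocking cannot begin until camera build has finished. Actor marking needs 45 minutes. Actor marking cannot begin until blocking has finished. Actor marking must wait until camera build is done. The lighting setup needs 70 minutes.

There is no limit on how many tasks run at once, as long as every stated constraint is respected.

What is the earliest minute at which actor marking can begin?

Camera build waits on its own release at minute 15, so it starts at minute 15 and finishes at 15 + 29 = minute 44.
The lighting setup can start immediately at minute 0; it finishes at minute 70.
Blocking has to wait for the lighting setup (finishes minute 70); camera build (finishes minute 44). The latest of these is minute 70, so blocking runs minute 70 to 70 + 55 = minute 125.
Actor marking waits on blocking (finishes minute 125); camera build (finishes minute 44). The latest of these is minute 125, which is the earliest actor marking can start.

125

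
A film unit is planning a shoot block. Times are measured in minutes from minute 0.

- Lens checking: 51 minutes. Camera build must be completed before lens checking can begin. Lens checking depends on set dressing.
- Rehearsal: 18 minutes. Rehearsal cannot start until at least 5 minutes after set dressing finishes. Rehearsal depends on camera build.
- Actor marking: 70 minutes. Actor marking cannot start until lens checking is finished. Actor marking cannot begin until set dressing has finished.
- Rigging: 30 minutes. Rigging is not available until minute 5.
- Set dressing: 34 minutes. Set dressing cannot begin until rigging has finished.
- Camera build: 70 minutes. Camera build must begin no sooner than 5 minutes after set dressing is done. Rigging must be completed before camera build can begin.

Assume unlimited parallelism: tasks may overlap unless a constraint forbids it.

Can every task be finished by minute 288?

After its own release at minute 5, rigging can start at minute 5 and finishes at minute 35.
Set dressing waits on rigging (finishes minute 35), so it starts at minute 35 and finishes at 35 + 34 = minute 69.
Camera build cannot start until set dressing (finishes minute 69, plus 5-minute gap → minute 74); rigging (finishes minute 35). The controlling bound is minute 74, so camera build finishes at 74 + 70 = minute 144.
Rehearsal cannot start until set dressing (finishes minute 69, plus 5-minute gap → minute 74); camera build (finishes minute 144). The controlling bound is minute 144, so rehearsal finishes at 144 + 18 = minute 162.
For lens checking: camera build (finishes minute 144); set dressing (finishes minute 69). Taking the maximum gives a start of minute 144, and it finishes at 144 + 51 = minute 195.
Actor marking needs all of lens checking (finishes minute 195); set dressing (finishes minute 69). That puts its earliest start at minute 195; it finishes at 195 + 70 = minute 265.
Every task is finished by minute 265, which is no later than the deadline of 288, so the schedule is feasible.

Yes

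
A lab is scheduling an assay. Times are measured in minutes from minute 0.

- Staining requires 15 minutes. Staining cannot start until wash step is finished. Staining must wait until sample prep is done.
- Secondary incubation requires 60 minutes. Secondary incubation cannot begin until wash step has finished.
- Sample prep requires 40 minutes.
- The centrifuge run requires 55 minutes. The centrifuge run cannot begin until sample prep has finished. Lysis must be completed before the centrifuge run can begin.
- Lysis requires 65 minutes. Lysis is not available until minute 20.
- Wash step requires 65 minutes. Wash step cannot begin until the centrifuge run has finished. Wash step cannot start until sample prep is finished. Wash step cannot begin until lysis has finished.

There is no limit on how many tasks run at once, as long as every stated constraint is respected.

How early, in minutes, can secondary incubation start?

205

After its own release at minute 20, lysis can start at minute 20 and finishes at minute 85.
Sample prep has no prerequisites, so it starts at minute 0 and finishes at minute 40.
The centrifuge run has to wait for sample prep (finishes minute 40); lysis (finishes minute 85). The latest of these is minute 85, so the centrifuge run runs minute 85 to 85 + 55 = minute 140.
Wash step has to wait for the centrifuge run (finishes minute 140); sample prep (finishes minute 40); lysis (finishes minute 85). The latest of these is minute 140, so wash step runs minute 140 to 140 + 65 = minute 205.
Secondary incubation waits on wash step (finishes minute 205), so the earliest it can start is minute 205.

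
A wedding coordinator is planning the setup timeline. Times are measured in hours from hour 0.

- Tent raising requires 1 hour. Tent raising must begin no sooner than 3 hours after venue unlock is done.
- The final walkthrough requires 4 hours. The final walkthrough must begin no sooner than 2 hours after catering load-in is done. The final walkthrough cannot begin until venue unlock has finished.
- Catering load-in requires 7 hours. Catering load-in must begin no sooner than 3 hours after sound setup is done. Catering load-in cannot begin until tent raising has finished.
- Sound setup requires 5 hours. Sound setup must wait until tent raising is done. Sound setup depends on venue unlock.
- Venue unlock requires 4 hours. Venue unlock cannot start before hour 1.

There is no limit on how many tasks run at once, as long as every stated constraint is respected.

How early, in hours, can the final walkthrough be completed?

30

Venue unlock waits on its own release at hour 1, so it starts at hour 1 and finishes at 1 + 4 = hour 5.
Tent raising cannot begin until venue unlock (finishes hour 5, plus 3-hour gap → hour 8). It runs from hour 8 to 8 + 1 = hour 9.
Sound setup needs all of tent raising (finishes hour 9); venue unlock (finishes hour 5). That puts its earliest start at hour 9; it finishes at 9 + 5 = hour 14.
Catering load-in cannot start until sound setup (finishes hour 14, plus 3-hour gap → hour 17); tent raising (finishes hour 9). The controlling bound is hour 17, so catering load-in finishes at 17 + 7 = hour 24.
The final walkthrough cannot start until catering load-in (finishes hour 24, plus 2-hour gap → hour 26); venue unlock (finishes hour 5). The controlling bound is hour 26, so the final walkthrough finishes at 26 + 4 = hour 30.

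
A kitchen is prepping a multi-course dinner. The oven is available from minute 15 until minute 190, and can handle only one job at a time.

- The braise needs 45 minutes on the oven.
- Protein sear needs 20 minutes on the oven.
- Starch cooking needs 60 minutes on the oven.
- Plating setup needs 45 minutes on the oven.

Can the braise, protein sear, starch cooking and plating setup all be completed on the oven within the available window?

The oven window is 190 − 15 = 175 minutes.
Running back to back, the jobs need 45 + 20 + 60 + 45 = 170 minutes on the oven.
Since 170 ≤ 175, they fit within the window.

Yes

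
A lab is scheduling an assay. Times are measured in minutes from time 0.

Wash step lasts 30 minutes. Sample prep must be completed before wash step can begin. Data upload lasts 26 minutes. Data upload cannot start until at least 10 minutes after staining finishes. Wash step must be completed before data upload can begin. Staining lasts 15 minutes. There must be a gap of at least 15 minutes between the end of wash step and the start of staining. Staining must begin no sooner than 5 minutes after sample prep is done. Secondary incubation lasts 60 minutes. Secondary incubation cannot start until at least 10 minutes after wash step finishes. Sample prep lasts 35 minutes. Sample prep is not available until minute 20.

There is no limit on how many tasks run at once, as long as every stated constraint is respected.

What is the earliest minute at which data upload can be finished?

151

Sample prep cannot begin until its own release at minute 20. It runs from minute 20 to 20 + 35 = minute 55.
Wash step waits on sample prep (finishes minute 55), so it starts at minute 55 and finishes at 55 + 30 = minute 85.
For staining: wash step (finishes minute 85, plus 15-minute gap → minute 100); sample prep (finishes minute 55, plus 5-minute gap → minute 60). Taking the maximum gives a start of minute 100, and it finishes at 100 + 15 = minute 115.
Data upload cannot start until staining (finishes minute 115, plus 10-minute gap → minute 125); wash step (finishes minute 85). The controlling bound is minute 125, so data upload finishes at 125 + 26 = minute 151.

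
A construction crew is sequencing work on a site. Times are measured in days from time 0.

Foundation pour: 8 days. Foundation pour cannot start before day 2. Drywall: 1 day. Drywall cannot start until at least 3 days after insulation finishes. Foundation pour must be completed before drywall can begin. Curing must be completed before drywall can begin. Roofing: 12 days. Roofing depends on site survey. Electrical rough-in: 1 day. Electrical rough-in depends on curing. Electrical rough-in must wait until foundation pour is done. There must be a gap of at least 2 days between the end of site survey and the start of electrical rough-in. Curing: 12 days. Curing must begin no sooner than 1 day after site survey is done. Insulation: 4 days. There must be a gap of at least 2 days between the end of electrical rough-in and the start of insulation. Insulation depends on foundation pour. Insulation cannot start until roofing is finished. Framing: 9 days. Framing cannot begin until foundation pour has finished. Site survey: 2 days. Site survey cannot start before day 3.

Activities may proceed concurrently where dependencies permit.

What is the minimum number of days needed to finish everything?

Foundation pour cannot begin until its own release at day 2. It runs from day 2 to 2 + 8 = day 10.
Framing waits on foundation pour (finishes day 10), so it starts at day 10 and finishes at 10 + 9 = day 19.
After its own release at day 3, site survey can start at day 3 and finishes at day 5.
Roofing waits on site survey (finishes day 5), so it starts at day 5 and finishes at 5 + 12 = day 17.
After site survey (finishes day 5, plus 1-day gap → day 6), curing can start at day 6 and finishes at day 18.
For electrical rough-in: curing (finishes day 18); foundation pour (finishes day 10); site survey (finishes day 5, plus 2-day gap → day 7). Taking the maximum gives a start of day 18, and it finishes at 18 + 1 = day 19.
For insulation: electrical rough-in (finishes day 19, plus 2-day gap → day 21); foundation pour (finishes day 10); roofing (finishes day 17). Taking the maximum gives a start of day 21, and it finishes at 21 + 4 = day 25.
For drywall: insulation (finishes day 25, plus 3-day gap → day 28); foundation pour (finishes day 10); curing (finishes day 18). Taking the maximum gives a start of day 28, and it finishes at 28 + 1 = day 29.
All tasks are finished once the last one completes. Finish times: Site survey at 5, Foundation pour at 10, Curing at 18, Framing at 19, Roofing at 17, Electrical rough-in at 19, Insulation at 25, Drywall at 29. The latest is day 29.

29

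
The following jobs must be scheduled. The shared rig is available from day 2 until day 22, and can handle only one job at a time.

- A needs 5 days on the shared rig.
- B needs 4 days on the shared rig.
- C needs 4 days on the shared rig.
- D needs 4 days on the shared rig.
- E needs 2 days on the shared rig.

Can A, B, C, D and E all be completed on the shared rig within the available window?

The shared rig window is 22 − 2 = 20 days.
Running back to back, the jobs need 5 + 4 + 4 + 4 + 2 = 19 days on the shared rig.
Since 19 ≤ 20, they fit within the window.

Yes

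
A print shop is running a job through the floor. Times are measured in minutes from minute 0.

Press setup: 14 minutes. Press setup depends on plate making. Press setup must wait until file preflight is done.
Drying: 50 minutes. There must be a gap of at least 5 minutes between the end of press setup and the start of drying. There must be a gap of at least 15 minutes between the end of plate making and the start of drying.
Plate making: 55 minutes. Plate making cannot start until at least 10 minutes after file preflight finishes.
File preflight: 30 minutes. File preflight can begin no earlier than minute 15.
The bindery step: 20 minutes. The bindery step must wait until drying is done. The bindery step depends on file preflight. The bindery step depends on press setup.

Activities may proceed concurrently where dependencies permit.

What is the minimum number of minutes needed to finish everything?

File preflight waits on its own release at minute 15, so it starts at minute 15 and finishes at 15 + 30 = minute 45.
Plate making waits on file preflight (finishes minute 45, plus 10-minute gap → minute 55), so it starts at minute 55 and finishes at 55 + 55 = minute 110.
Press setup has to wait for plate making (finishes minute 110); file preflight (finishes minute 45). The latest of these is minute 110, so press setup runs minute 110 to 110 + 14 = minute 124.
Drying needs all of press setup (finishes minute 124, plus 5-minute gap → minute 129); plate making (finishes minute 110, plus 15-minute gap → minute 125). That puts its earliest start at minute 129; it finishes at 129 + 50 = minute 179.
The bindery step has to wait for drying (finishes minute 179); file preflight (finishes minute 45); press setup (finishes minute 124). The latest of these is minute 179, so the bindery step runs minute 179 to 179 + 20 = minute 199.
All tasks are finished once the last one completes. Finish times: File preflight at 45, Plate making at 110, Press setup at 124, Drying at 179, The bindery step at 199. The latest is minute 199.

199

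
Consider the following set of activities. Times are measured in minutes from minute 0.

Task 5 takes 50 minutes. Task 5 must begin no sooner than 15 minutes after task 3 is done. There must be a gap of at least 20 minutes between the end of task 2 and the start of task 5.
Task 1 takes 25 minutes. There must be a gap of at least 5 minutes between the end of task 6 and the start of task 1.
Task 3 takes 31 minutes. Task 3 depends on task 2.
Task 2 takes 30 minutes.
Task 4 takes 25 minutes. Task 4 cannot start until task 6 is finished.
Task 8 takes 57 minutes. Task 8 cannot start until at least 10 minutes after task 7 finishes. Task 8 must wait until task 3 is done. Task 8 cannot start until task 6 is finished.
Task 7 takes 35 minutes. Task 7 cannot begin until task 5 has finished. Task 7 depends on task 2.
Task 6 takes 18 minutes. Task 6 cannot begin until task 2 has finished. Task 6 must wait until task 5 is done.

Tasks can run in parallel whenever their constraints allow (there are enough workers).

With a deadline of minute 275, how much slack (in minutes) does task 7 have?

47

Task 2 can start immediately at minute 0; it finishes at minute 30.
After task 2 (finishes minute 30), task 3 can start at minute 30 and finishes at minute 61.
For task 5: task 3 (finishes minute 61, plus 15-minute gap → minute 76); task 2 (finishes minute 30, plus 20-minute gap → minute 50). Taking the maximum gives a start of minute 76, and it finishes at 76 + 50 = minute 126.
Task 7 cannot start until task 5 (finishes minute 126); task 2 (finishes minute 30). The controlling bound is minute 126, so task 7 finishes at 126 + 35 = minute 161.

Working backward from the deadline:
Task 8 has no dependents, so it just needs to finish by minute 275. Starting by 275 − 57 = minute 218 achieves that.
Task 7 has to be done before task 8 (must start by minute 218, minus 10-minute gap → minute 208). That means finishing by minute 208, i.e. starting by 208 − 35 = minute 173.
So task 7 can start as early as minute 126 and as late as minute 173, giving 173 − 126 = 47 minutes of slack.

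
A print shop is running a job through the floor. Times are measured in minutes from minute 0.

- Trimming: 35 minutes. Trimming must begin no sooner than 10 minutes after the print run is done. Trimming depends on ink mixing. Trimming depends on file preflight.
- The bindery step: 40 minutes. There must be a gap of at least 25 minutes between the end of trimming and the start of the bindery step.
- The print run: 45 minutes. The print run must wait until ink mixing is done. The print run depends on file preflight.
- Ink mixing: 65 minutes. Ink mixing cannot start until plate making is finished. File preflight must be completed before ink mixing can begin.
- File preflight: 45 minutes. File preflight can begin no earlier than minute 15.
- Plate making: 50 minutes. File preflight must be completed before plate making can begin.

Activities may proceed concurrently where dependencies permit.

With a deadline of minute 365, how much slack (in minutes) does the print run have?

File preflight cannot begin until its own release at minute 15. It runs from minute 15 to 15 + 45 = minute 60.
Plate making cannot begin until file preflight (finishes minute 60). It runs from minute 60 to 60 + 50 = minute 110.
For ink mixing: plate making (finishes minute 110); file preflight (finishes minute 60). Taking the maximum gives a start of minute 110, and it finishes at 110 + 65 = minute 175.
For the print run: ink mixing (finishes minute 175); file preflight (finishes minute 60). Taking the maximum gives a start of minute 175, and it finishes at 175 + 45 = minute 220.

Working backward from the deadline:
The bindery step has no dependents, so it just needs to finish by minute 365. Starting by 365 − 40 = minute 325 achieves that.
Since the bindery step (must start by minute 325, minus 25-minute gap → minute 300) depends on it, trimming must finish by minute 300. Backing off its 35-minute duration gives a latest start of minute 265.
The print run has to be done before trimming (must start by minute 265, minus 10-minute gap → minute 255). That means finishing by minute 255, i.e. starting by 255 − 45 = minute 210.
So the print run can start as early as minute 175 and as late as minute 210, giving 210 − 175 = 35 minutes of slack.

35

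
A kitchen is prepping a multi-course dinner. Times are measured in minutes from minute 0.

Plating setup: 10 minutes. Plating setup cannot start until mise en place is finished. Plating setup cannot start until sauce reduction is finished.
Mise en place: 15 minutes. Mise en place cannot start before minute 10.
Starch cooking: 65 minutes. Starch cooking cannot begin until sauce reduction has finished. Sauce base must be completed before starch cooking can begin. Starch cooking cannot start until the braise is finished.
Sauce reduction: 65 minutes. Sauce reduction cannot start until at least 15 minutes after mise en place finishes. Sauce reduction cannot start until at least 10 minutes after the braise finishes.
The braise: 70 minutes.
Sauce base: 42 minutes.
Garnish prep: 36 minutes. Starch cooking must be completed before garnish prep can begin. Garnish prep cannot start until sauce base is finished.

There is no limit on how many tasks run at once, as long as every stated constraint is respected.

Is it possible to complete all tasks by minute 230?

The braise can start immediately at minute 0; it finishes at minute 70.
Sauce base has no prerequisites, so it starts at minute 0 and finishes at minute 42.
Mise en place waits on its own release at minute 10, so it starts at minute 10 and finishes at 10 + 15 = minute 25.
Sauce reduction needs all of mise en place (finishes minute 25, plus 15-minute gap → minute 40); the braise (finishes minute 70, plus 10-minute gap → minute 80). That puts its earliest start at minute 80; it finishes at 80 + 65 = minute 145.
Plating setup needs all of mise en place (finishes minute 25); sauce reduction (finishes minute 145). That puts its earliest start at minute 145; it finishes at 145 + 10 = minute 155.
Starch cooking has to wait for sauce reduction (finishes minute 145); sauce base (finishes minute 42); the braise (finishes minute 70). The latest of these is minute 145, so starch cooking runs minute 145 to 145 + 65 = minute 210.
Garnish prep cannot start until starch cooking (finishes minute 210); sauce base (finishes minute 42). The controlling bound is minute 210, so garnish prep finishes at 210 + 36 = minute 246.
The earliest everything can be done is minute 246, which is after the deadline of 230, so it is not possible.

No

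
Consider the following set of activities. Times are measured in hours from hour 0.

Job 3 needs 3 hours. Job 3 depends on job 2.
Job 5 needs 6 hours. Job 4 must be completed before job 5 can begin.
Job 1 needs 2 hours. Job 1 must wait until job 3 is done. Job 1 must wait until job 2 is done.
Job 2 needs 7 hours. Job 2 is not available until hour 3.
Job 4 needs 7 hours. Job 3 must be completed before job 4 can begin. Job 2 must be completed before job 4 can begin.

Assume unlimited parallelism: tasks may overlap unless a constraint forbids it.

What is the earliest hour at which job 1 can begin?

Job 2 cannot begin until its own release at hour 3. It runs from hour 3 to 3 + 7 = hour 10.
Job 3 cannot begin until job 2 (finishes hour 10). It runs from hour 10 to 10 + 3 = hour 13.
Job 1 waits on job 3 (finishes hour 13); job 2 (finishes hour 10). The latest of these is hour 13, which is the earliest job 1 can start.

13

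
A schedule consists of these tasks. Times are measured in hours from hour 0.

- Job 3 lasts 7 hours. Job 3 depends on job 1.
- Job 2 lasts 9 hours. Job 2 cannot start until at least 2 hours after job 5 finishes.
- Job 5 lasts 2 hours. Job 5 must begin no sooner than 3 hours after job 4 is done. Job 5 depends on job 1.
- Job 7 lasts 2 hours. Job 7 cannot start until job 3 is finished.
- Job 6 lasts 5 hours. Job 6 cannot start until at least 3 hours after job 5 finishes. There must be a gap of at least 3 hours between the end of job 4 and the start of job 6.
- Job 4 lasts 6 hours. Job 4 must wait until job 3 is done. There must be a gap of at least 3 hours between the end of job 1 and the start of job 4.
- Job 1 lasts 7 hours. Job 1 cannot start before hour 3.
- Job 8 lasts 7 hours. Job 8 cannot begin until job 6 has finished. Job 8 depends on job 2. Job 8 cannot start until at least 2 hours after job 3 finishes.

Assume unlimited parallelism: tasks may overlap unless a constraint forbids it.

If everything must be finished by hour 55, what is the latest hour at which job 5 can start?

35

To finish by hour 55, job 8 (duration 7) must start no later than hour 48.
Since job 8 (must start by hour 48) depends on it, job 2 must finish by hour 48. Backing off its 9-hour duration gives a latest start of hour 39.
Job 6 feeds into job 8 (must start by hour 48); so job 6 must finish by hour 48 and therefore start by hour 43.
Job 5 must finish in time for job 2 (must start by hour 39, minus 2-hour gap → hour 37); job 6 (must start by hour 43, minus 3-hour gap → hour 40). The tightest is hour 37, so job 5 must start by 37 − 2 = hour 35.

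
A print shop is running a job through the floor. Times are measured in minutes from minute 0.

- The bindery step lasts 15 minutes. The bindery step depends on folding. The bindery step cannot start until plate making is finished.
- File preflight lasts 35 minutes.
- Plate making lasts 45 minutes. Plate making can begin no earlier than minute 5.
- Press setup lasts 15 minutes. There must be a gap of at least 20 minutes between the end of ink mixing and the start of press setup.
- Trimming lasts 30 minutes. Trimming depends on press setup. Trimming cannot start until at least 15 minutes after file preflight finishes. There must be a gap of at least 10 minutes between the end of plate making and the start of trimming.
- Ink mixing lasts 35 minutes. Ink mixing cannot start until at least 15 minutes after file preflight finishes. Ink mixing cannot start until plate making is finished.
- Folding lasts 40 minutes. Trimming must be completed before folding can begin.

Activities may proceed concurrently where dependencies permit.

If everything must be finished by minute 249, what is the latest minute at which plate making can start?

To finish by minute 249, the bindery step (duration 15) must start no later than minute 234.
Folding has to be done before the bindery step (must start by minute 234). That means finishing by minute 234, i.e. starting by 234 − 40 = minute 194.
Trimming feeds into folding (must start by minute 194); so trimming must finish by minute 194 and therefore start by minute 164.
Press setup has to be done before trimming (must start by minute 164). That means finishing by minute 164, i.e. starting by 164 − 15 = minute 149.
Ink mixing has to be done before press setup (must start by minute 149, minus 20-minute gap → minute 129). That means finishing by minute 129, i.e. starting by 129 − 35 = minute 94.
Plate making has several dependents: ink mixing (must start by minute 94); trimming (must start by minute 164, minus 10-minute gap → minute 154); the bindery step (must start by minute 234). The earliest of those limits is minute 94, so plate making must start by 94 − 45 = minute 49.

49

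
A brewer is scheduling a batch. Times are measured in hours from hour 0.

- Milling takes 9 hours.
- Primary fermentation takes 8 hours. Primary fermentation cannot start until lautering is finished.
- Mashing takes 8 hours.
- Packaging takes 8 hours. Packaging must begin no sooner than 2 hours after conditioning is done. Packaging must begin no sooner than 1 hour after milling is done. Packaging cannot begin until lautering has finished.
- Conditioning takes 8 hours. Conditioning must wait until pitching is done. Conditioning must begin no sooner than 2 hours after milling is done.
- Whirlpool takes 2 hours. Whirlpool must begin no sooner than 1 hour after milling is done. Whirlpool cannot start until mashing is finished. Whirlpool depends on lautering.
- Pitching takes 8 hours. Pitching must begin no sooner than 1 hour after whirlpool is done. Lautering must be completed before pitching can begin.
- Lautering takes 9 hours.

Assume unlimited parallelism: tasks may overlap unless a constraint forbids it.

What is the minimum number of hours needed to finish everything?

39

Nothing blocks lautering, so it runs from hour 0 to hour 9.
Primary fermentation waits on lautering (finishes hour 9), so it starts at hour 9 and finishes at 9 + 8 = hour 17.
Mashing has no prerequisites, so it starts at hour 0 and finishes at hour 8.
Nothing blocks milling, so it runs from hour 0 to hour 9.
Whirlpool has to wait for milling (finishes hour 9, plus 1-hour gap → hour 10); mashing (finishes hour 8); lautering (finishes hour 9). The latest of these is hour 10, so whirlpool runs hour 10 to 10 + 2 = hour 12.
Pitching cannot start until whirlpool (finishes hour 12, plus 1-hour gap → hour 13); lautering (finishes hour 9). The controlling bound is hour 13, so pitching finishes at 13 + 8 = hour 21.
Conditioning cannot start until pitching (finishes hour 21); milling (finishes hour 9, plus 2-hour gap → hour 11). The controlling bound is hour 21, so conditioning finishes at 21 + 8 = hour 29.
Packaging needs all of conditioning (finishes hour 29, plus 2-hour gap → hour 31); milling (finishes hour 9, plus 1-hour gap → hour 10); lautering (finishes hour 9). That puts its earliest start at hour 31; it finishes at 31 + 8 = hour 39.
All tasks are finished once the last one completes. Finish times: Milling at 9, Mashing at 8, Lautering at 9, Whirlpool at 12, Pitching at 21, Primary fermentation at 17, Conditioning at 29, Packaging at 39. The latest is hour 39.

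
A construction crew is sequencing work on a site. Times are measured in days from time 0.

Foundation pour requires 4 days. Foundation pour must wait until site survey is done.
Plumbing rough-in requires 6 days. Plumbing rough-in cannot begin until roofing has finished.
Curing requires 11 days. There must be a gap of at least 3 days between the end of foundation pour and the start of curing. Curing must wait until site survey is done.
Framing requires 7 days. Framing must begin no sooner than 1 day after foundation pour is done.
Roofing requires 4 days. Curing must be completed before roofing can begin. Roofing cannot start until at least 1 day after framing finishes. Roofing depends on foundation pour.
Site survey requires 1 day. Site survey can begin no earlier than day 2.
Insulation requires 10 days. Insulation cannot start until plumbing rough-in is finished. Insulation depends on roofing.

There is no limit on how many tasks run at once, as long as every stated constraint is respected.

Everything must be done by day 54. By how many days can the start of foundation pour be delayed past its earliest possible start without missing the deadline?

13

Site survey cannot begin until its own release at day 2. It runs from day 2 to 2 + 1 = day 3.
Foundation pour cannot begin until site survey (finishes day 3). It runs from day 3 to 3 + 4 = day 7.

Working backward from the deadline:
Nothing follows insulation; the deadline of day 54 is its only limit. It must start by 54 − 10 = day 44.
Plumbing rough-in must finish before insulation (must start by day 44). With a 6-day duration, plumbing rough-in must start by 44 − 6 = day 38.
Roofing has several dependents: plumbing rough-in (must start by day 38); insulation (must start by day 44). The earliest of those limits is day 38, so roofing must start by 38 − 4 = day 34.
Curing has to be done before roofing (must start by day 34). That means finishing by day 34, i.e. starting by 34 − 11 = day 23.
Framing must finish before roofing (must start by day 34, minus 1-day gap → day 33). With a 7-day duration, framing must start by 33 − 7 = day 26.
Foundation pour must finish in time for curing (must start by day 23, minus 3-day gap → day 20); framing (must start by day 26, minus 1-day gap → day 25); roofing (must start by day 34). The tightest is day 20, so foundation pour must start by 20 − 4 = day 16.
So foundation pour can start as early as day 3 and as late as day 16, giving 16 − 3 = 13 days of slack.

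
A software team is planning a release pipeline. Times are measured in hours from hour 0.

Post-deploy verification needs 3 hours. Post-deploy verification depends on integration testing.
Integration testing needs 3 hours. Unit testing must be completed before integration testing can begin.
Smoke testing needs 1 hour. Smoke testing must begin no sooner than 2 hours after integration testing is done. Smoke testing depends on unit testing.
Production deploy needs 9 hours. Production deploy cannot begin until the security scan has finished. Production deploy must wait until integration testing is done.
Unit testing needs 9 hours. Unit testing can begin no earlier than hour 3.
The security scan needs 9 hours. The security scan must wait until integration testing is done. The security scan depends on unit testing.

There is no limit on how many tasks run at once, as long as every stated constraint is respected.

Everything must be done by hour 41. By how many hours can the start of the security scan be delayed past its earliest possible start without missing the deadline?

Unit testing cannot begin until its own release at hour 3. It runs from hour 3 to 3 + 9 = hour 12.
Integration testing waits on unit testing (finishes hour 12), so it starts at hour 12 and finishes at 12 + 3 = hour 15.
For the security scan: integration testing (finishes hour 15); unit testing (finishes hour 12). Taking the maximum gives a start of hour 15, and it finishes at 15 + 9 = hour 24.

Working backward from the deadline:
Production deploy has no dependents, so it just needs to finish by hour 41. Starting by 41 − 9 = hour 32 achieves that.
The security scan must finish before production deploy (must start by hour 32). With a 9-hour duration, the security scan must start by 32 − 9 = hour 23.
So the security scan can start as early as hour 15 and as late as hour 23, giving 23 − 15 = 8 hours of slack.

8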